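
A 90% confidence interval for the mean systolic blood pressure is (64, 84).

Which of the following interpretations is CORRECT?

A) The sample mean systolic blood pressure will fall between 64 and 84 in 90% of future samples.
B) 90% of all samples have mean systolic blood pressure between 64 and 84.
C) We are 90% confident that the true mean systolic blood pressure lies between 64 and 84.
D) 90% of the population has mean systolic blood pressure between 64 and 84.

A confidence interval represents our confidence in the procedure, not a probability statement about the parameter.

Key concept: If we repeated this sampling process many times and computed a 90% CI each time, about 90% of those intervals would contain the true population parameter.

For this specific interval (64, 84):
- Midpoint (point estimate): 74
- Margin of error: 10

The correct interpretation is the one stating confidence that the true parameter lies in the interval — option C.

C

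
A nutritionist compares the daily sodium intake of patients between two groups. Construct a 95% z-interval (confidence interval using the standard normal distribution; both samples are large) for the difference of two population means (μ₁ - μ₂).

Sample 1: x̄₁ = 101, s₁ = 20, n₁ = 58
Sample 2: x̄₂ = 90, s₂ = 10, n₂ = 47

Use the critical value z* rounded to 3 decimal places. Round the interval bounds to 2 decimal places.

Both samples are large (n₁ = 58 ≥ 30, n₂ = 47 ≥ 30), so a z-interval for the difference of means applies.

Point estimate: x̄₁ - x̄₂ = 101 - 90 = 11

Standard error: SE = √(s₁²/n₁ + s₂²/n₂)
= √(20²/58 + 10²/47)
= √(6.896552 + 2.127660)
= 3.004033

For 95% confidence, z* = 1.96 (from standard normal table)
Margin of error: E = z* × SE = 1.96 × 3.004033 = 5.8879

Z-interval: (x̄₁ - x̄₂) ± E = 11 ± 5.8879 = (5.1121, 16.8879)

Rounded to 2 decimal places:

(5.11, 16.89)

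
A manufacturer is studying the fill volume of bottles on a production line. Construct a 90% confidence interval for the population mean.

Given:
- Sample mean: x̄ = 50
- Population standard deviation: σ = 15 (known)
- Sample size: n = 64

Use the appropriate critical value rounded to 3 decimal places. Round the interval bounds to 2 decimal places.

The population standard deviation σ is known, so use a z-interval (standard normal critical value).

For 90% confidence, z* = 1.645 (from standard normal table)

Standard error: SE = σ/√n = 15/√64 = 1.875000

Margin of error: E = z* × SE = 1.645 × 1.875000 = 3.0844

Z-interval: x̄ ± E = 50 ± 3.0844 = (46.9156, 53.0844)

Rounded to 2 decimal places:

(46.92, 53.08)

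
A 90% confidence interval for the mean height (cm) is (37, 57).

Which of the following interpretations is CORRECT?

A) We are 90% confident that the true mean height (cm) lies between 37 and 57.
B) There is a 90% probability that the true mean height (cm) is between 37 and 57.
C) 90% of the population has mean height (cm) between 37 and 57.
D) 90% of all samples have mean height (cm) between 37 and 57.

A confidence interval represents our confidence in the procedure, not a probability statement about the parameter.

Key concept: If we repeated this sampling process many times and computed a 90% CI each time, about 90% of those intervals would contain the true population parameter.

For this specific interval (37, 57):
- Midpoint (point estimate): 47
- Margin of error: 10

The correct interpretation is the one stating confidence that the true parameter lies in the interval — option A.

A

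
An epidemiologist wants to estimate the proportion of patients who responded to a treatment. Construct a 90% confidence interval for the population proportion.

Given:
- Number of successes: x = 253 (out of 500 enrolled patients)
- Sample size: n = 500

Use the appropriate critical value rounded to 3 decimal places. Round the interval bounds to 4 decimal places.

Sample proportion: p̂ = 253/500 = 0.506000

Check conditions for normal approximation:
  np̂ = 253 ≥ 10 ✓
  n(1-p̂) = 247 ≥ 10 ✓

The sample is large enough, so use a z-interval (normal approximation) for the proportion.

For 90% confidence, z* = 1.645 (from standard normal table)

Standard error: SE = √(p̂(1-p̂)/n) = √(0.506000×0.494000/500) = 0.02235907

Margin of error: E = z* × SE = 1.645 × 0.02235907 = 0.036781

Z-interval: p̂ ± E = 0.506000 ± 0.036781 = (0.469219, 0.542781)

Rounded to 4 decimal places:

(0.4692, 0.5428)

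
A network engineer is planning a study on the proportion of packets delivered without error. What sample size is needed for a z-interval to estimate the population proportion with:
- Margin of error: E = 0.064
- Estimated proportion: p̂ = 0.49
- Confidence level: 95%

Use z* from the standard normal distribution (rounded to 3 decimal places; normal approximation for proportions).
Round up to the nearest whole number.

Using z* for proportion z-interval (normal approximation).

For 95% confidence, z* = 1.96 (from standard normal table)

Sample size formula for proportion z-interval: n = z*²p̂(1-p̂)/E²

n = 1.96² × 0.49 × 0.51 / 0.064²
  = 3.8416 × 0.2499 / 0.004096
  = 234.3789

Round up to the nearest whole number: n = 235

235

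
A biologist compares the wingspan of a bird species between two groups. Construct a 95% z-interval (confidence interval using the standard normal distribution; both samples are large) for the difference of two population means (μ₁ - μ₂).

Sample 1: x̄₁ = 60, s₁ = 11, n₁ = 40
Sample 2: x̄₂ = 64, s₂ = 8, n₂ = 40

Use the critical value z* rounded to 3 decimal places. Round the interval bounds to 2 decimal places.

Both samples are large (n₁ = 40 ≥ 30, n₂ = 40 ≥ 30), so a z-interval for the difference of means applies.

Point estimate: x̄₁ - x̄₂ = 60 - 64 = -4

Standard error: SE = √(s₁²/n₁ + s₂²/n₂)
= √(11²/40 + 8²/40)
= √(3.025000 + 1.600000)
= 2.150581

For 95% confidence, z* = 1.96 (from standard normal table)
Margin of error: E = z* × SE = 1.96 × 2.150581 = 4.2151

Z-interval: (x̄₁ - x̄₂) ± E = -4 ± 4.2151 = (-8.2151, 0.2151)

Rounded to 2 decimal places:

(-8.22, 0.22)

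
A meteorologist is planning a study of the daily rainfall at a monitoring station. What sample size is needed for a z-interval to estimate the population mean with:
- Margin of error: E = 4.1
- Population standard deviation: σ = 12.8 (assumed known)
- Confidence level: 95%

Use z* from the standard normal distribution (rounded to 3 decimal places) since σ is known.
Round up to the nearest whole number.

Using z* since population σ is known (z-interval formula).

For 95% confidence, z* = 1.96 (from standard normal table)

Sample size formula for z-interval: n = (z*σ/E)²

n = (1.96 × 12.8 / 4.1)²
  = (6.119024)²
  = 37.4425

Round up to the nearest whole number: n = 38

38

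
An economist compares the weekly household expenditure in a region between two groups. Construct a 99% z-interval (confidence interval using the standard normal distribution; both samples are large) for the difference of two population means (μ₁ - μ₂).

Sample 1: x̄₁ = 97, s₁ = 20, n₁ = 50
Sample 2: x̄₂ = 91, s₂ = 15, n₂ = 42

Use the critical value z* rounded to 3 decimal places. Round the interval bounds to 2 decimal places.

Both samples are large (n₁ = 50 ≥ 30, n₂ = 42 ≥ 30), so a z-interval for the difference of means applies.

Point estimate: x̄₁ - x̄₂ = 97 - 91 = 6

Standard error: SE = √(s₁²/n₁ + s₂²/n₂)
= √(20²/50 + 15²/42)
= √(8.000000 + 5.357143)
= 3.654743

For 99% confidence, z* = 2.576 (from standard normal table)
Margin of error: E = z* × SE = 2.576 × 3.654743 = 9.4146

Z-interval: (x̄₁ - x̄₂) ± E = 6 ± 9.4146 = (-3.4146, 15.4146)

Rounded to 2 decimal places:

(-3.41, 15.41)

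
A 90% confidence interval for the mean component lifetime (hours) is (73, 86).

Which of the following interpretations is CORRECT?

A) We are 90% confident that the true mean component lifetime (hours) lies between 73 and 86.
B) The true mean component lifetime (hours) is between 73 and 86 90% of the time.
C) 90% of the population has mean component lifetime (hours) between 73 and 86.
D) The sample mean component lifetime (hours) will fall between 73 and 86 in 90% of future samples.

A confidence interval represents our confidence in the procedure, not a probability statement about the parameter.

Key concept: If we repeated this sampling process many times and computed a 90% CI each time, about 90% of those intervals would contain the true population parameter.

For this specific interval (73, 86):
- Midpoint (point estimate): 79.5
- Margin of error: 6.5

The correct interpretation is the one stating confidence that the true parameter lies in the interval — option A.

A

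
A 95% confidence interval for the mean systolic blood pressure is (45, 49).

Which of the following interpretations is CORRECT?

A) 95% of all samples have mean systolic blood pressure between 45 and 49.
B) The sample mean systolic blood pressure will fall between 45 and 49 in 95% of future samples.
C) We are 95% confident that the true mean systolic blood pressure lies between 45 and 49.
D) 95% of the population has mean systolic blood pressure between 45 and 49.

A confidence interval represents our confidence in the procedure, not a probability statement about the parameter.

Key concept: If we repeated this sampling process many times and computed a 95% CI each time, about 95% of those intervals would contain the true population parameter.

For this specific interval (45, 49):
- Midpoint (point estimate): 47
- Margin of error: 2

The correct interpretation is the one stating confidence that the true parameter lies in the interval — option C.

C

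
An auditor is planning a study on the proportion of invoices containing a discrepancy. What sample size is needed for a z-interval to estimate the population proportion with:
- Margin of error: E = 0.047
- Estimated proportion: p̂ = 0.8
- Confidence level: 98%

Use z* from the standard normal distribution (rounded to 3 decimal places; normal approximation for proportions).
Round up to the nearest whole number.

Using z* for proportion z-interval (normal approximation).

For 98% confidence, z* = 2.326 (from standard normal table)

Sample size formula for proportion z-interval: n = z*²p̂(1-p̂)/E²

n = 2.326² × 0.8 × 0.2 / 0.047²
  = 5.410276 × 0.16 / 0.002209
  = 391.8715

Round up to the nearest whole number: n = 392

392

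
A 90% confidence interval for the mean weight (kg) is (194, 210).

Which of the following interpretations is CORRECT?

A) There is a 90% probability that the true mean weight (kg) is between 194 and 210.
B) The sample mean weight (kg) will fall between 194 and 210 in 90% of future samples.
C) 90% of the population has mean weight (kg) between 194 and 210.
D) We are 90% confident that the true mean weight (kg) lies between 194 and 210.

A confidence interval represents our confidence in the procedure, not a probability statement about the parameter.

Key concept: If we repeated this sampling process many times and computed a 90% CI each time, about 90% of those intervals would contain the true population parameter.

For this specific interval (194, 210):
- Midpoint (point estimate): 202
- Margin of error: 8

The correct interpretation is the one stating confidence that the true parameter lies in the interval — option D.

D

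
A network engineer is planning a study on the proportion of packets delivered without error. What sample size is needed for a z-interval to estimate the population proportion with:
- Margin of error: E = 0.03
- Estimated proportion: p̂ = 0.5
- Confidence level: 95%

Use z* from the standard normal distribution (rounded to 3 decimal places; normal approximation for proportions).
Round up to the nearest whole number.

Using z* for proportion z-interval (normal approximation).

For 95% confidence, z* = 1.96 (from standard normal table)

Sample size formula for proportion z-interval: n = z*²p̂(1-p̂)/E²

n = 1.96² × 0.5 × 0.5 / 0.03²
  = 3.8416 × 0.25 / 0.0009
  = 1067.1111

Round up to the nearest whole number: n = 1068

1068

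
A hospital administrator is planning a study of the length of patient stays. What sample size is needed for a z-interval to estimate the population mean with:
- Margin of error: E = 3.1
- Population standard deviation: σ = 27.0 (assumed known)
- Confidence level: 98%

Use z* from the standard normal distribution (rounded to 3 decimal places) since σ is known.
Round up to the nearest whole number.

Using z* since population σ is known (z-interval formula).

For 98% confidence, z* = 2.326 (from standard normal table)

Sample size formula for z-interval: n = (z*σ/E)²

n = (2.326 × 27.0 / 3.1)²
  = (20.258710)²
  = 410.4153

Round up to the nearest whole number: n = 411

411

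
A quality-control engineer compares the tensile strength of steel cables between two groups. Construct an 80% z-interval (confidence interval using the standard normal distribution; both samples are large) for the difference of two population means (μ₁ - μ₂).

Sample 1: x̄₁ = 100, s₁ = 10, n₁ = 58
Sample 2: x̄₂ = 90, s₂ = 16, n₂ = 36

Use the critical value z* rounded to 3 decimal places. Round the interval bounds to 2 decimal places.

Both samples are large (n₁ = 58 ≥ 30, n₂ = 36 ≥ 30), so a z-interval for the difference of means applies.

Point estimate: x̄₁ - x̄₂ = 100 - 90 = 10

Standard error: SE = √(s₁²/n₁ + s₂²/n₂)
= √(10²/58 + 16²/36)
= √(1.724138 + 7.111111)
= 2.972415

For 80% confidence, z* = 1.282 (from standard normal table)
Margin of error: E = z* × SE = 1.282 × 2.972415 = 3.8106

Z-interval: (x̄₁ - x̄₂) ± E = 10 ± 3.8106 = (6.1894, 13.8106)

Rounded to 2 decimal places:

(6.19, 13.81)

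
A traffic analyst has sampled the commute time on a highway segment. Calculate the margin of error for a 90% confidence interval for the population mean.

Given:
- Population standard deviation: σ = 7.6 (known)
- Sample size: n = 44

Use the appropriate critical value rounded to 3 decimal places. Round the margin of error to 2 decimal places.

The population standard deviation σ is known, so use the z-interval margin of error formula.

For 90% confidence, z* = 1.645 (from standard normal table)

Margin of error formula for z-interval: E = z* × σ/√n

E = 1.645 × 7.6/√44
  = 1.645 × 1.145743
  = 1.8847

Rounded to 2 decimal places:

1.88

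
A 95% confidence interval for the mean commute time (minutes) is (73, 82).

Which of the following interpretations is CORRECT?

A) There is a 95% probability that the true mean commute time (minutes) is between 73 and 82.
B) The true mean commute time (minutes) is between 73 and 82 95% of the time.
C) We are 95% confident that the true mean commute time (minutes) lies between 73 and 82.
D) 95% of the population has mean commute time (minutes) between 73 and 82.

A confidence interval represents our confidence in the procedure, not a probability statement about the parameter.

Key concept: If we repeated this sampling process many times and computed a 95% CI each time, about 95% of those intervals would contain the true population parameter.

For this specific interval (73, 82):
- Midpoint (point estimate): 77.5
- Margin of error: 4.5

The correct interpretation is the one stating confidence that the true parameter lies in the interval — option C.

C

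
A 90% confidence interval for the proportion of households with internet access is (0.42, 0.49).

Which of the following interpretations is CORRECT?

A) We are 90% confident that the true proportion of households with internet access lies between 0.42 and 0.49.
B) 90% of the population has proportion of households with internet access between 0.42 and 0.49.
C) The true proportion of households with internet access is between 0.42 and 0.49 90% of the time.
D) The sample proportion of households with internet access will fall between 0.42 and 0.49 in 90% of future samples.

A confidence interval represents our confidence in the procedure, not a probability statement about the parameter.

Key concept: If we repeated this sampling process many times and computed a 90% CI each time, about 90% of those intervals would contain the true population parameter.

For this specific interval (0.42, 0.49):
- Midpoint (point estimate): 0.455
- Margin of error: 0.035

The correct interpretation is the one stating confidence that the true parameter lies in the interval — option A.

A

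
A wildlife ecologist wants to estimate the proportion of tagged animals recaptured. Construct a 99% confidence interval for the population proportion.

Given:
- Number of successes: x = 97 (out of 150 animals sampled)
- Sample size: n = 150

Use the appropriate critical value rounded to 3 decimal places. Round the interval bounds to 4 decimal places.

Sample proportion: p̂ = 97/150 = 0.646667

Check conditions for normal approximation:
  np̂ = 97 ≥ 10 ✓
  n(1-p̂) = 53 ≥ 10 ✓

The sample is large enough, so use a z-interval (normal approximation) for the proportion.

For 99% confidence, z* = 2.576 (from standard normal table)

Standard error: SE = √(p̂(1-p̂)/n) = √(0.646667×0.353333/150) = 0.03902895

Margin of error: E = z* × SE = 2.576 × 0.03902895 = 0.100539

Z-interval: p̂ ± E = 0.646667 ± 0.100539 = (0.546128, 0.747205)

Rounded to 4 decimal places:

(0.5461, 0.7472)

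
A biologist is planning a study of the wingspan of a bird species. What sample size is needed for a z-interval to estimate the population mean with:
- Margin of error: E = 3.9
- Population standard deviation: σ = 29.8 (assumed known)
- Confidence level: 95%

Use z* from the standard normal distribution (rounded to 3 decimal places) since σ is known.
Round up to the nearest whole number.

Using z* since population σ is known (z-interval formula).

For 95% confidence, z* = 1.96 (from standard normal table)

Sample size formula for z-interval: n = (z*σ/E)²

n = (1.96 × 29.8 / 3.9)²
  = (14.976410)²
  = 224.2929

Round up to the nearest whole number: n = 225

225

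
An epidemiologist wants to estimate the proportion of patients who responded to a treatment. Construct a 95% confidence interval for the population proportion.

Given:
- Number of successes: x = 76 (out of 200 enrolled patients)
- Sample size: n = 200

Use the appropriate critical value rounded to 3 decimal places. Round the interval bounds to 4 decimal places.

Sample proportion: p̂ = 76/200 = 0.380000

Check conditions for normal approximation:
  np̂ = 76 ≥ 10 ✓
  n(1-p̂) = 124 ≥ 10 ✓

The sample is large enough, so use a z-interval (normal approximation) for the proportion.

For 95% confidence, z* = 1.96 (from standard normal table)

Standard error: SE = √(p̂(1-p̂)/n) = √(0.380000×0.620000/200) = 0.03432200

Margin of error: E = z* × SE = 1.96 × 0.03432200 = 0.067271

Z-interval: p̂ ± E = 0.380000 ± 0.067271 = (0.312729, 0.447271)

Rounded to 4 decimal places:

(0.3127, 0.4473)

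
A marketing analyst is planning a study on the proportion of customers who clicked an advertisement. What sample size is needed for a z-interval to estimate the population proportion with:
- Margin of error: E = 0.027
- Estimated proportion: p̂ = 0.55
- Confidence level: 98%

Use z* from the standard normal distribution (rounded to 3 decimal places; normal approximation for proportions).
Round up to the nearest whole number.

Using z* for proportion z-interval (normal approximation).

For 98% confidence, z* = 2.326 (from standard normal table)

Sample size formula for proportion z-interval: n = z*²p̂(1-p̂)/E²

n = 2.326² × 0.55 × 0.45 / 0.027²
  = 5.410276 × 0.2475 / 0.000729
  = 1836.8221

Round up to the nearest whole number: n = 1837

1837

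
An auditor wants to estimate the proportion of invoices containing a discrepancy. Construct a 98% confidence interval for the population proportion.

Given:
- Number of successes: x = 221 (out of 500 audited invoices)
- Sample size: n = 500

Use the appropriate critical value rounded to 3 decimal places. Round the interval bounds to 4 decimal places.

Sample proportion: p̂ = 221/500 = 0.442000

Check conditions for normal approximation:
  np̂ = 221 ≥ 10 ✓
  n(1-p̂) = 279 ≥ 10 ✓

The sample is large enough, so use a z-interval (normal approximation) for the proportion.

For 98% confidence, z* = 2.326 (from standard normal table)

Standard error: SE = √(p̂(1-p̂)/n) = √(0.442000×0.558000/500) = 0.02220973

Margin of error: E = z* × SE = 2.326 × 0.02220973 = 0.051660

Z-interval: p̂ ± E = 0.442000 ± 0.051660 = (0.390340, 0.493660)

Rounded to 4 decimal places:

(0.3903, 0.4937)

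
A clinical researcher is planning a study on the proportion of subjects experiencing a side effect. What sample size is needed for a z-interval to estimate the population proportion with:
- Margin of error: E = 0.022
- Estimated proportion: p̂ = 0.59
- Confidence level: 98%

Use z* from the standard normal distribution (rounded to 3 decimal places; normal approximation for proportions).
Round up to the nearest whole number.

Using z* for proportion z-interval (normal approximation).

For 98% confidence, z* = 2.326 (from standard normal table)

Sample size formula for proportion z-interval: n = z*²p̂(1-p̂)/E²

n = 2.326² × 0.59 × 0.41 / 0.022²
  = 5.410276 × 0.2419 / 0.000484
  = 2704.0202

Round up to the nearest whole number: n = 2705

2705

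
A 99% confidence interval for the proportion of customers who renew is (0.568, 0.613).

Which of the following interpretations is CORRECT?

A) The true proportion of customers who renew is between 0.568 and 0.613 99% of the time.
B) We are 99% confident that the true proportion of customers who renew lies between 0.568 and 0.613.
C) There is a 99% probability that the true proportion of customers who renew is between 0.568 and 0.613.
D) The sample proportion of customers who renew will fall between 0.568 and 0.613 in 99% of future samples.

A confidence interval represents our confidence in the procedure, not a probability statement about the parameter.

Key concept: If we repeated this sampling process many times and computed a 99% CI each time, about 99% of those intervals would contain the true population parameter.

For this specific interval (0.568, 0.613):
- Midpoint (point estimate): 0.5905
- Margin of error: 0.0225

The correct interpretation is the one stating confidence that the true parameter lies in the interval — option B.

B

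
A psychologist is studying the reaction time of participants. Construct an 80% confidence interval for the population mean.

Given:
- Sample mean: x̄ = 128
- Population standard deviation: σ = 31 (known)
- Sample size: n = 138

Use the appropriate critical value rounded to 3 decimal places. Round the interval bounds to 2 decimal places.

The population standard deviation σ is known, so use a z-interval (standard normal critical value).

For 80% confidence, z* = 1.282 (from standard normal table)

Standard error: SE = σ/√n = 31/√138 = 2.638895

Margin of error: E = z* × SE = 1.282 × 2.638895 = 3.3831

Z-interval: x̄ ± E = 128 ± 3.3831 = (124.6169, 131.3831)

Rounded to 2 decimal places:

(124.62, 131.38)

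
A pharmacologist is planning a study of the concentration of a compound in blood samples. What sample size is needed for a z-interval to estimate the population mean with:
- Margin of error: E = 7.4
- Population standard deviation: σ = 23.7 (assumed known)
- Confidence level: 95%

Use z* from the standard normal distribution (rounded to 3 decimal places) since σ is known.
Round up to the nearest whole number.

Using z* since population σ is known (z-interval formula).

For 95% confidence, z* = 1.96 (from standard normal table)

Sample size formula for z-interval: n = (z*σ/E)²

n = (1.96 × 23.7 / 7.4)²
  = (6.277297)²
  = 39.4045

Round up to the nearest whole number: n = 40

40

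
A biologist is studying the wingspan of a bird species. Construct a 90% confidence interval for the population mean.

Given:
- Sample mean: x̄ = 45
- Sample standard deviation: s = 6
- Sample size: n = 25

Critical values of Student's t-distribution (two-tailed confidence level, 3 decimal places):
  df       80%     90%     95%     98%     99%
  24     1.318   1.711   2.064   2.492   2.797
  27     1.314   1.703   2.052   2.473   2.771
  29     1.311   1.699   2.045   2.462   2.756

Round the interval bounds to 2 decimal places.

The population standard deviation σ is unknown (only the sample standard deviation s is given), so use a t-interval with df = n - 1 = 25 - 1 = 24.

For 90% confidence with df = 24, t* = 1.711 (from t-table)

Standard error: SE = s/√n = 6/√25 = 1.200000

Margin of error: E = t* × SE = 1.711 × 1.200000 = 2.0532

T-interval: x̄ ± E = 45 ± 2.0532 = (42.9468, 47.0532)

Rounded to 2 decimal places:

(42.95, 47.05)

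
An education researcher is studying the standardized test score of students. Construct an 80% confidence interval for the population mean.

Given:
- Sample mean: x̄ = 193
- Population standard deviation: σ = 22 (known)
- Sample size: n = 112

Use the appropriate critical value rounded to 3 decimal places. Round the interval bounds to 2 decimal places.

The population standard deviation σ is known, so use a z-interval (standard normal critical value).

For 80% confidence, z* = 1.282 (from standard normal table)

Standard error: SE = σ/√n = 22/√112 = 2.0788046

Margin of error: E = z* × SE = 1.282 × 2.0788046 = 2.66503

Z-interval: x̄ ± E = 193 ± 2.66503 = (190.33497, 195.66503)

Rounded to 2 decimal places:

(190.33, 195.67)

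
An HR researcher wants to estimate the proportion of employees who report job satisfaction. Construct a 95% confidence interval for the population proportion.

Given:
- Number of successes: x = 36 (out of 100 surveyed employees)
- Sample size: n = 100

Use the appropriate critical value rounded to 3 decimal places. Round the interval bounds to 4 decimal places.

Sample proportion: p̂ = 36/100 = 0.360000

Check conditions for normal approximation:
  np̂ = 36 ≥ 10 ✓
  n(1-p̂) = 64 ≥ 10 ✓

The sample is large enough, so use a z-interval (normal approximation) for the proportion.

For 95% confidence, z* = 1.96 (from standard normal table)

Standard error: SE = √(p̂(1-p̂)/n) = √(0.360000×0.640000/100) = 0.04800000

Margin of error: E = z* × SE = 1.96 × 0.04800000 = 0.094080

Z-interval: p̂ ± E = 0.360000 ± 0.094080 = (0.265920, 0.454080)

Rounded to 4 decimal places:

(0.2659, 0.4541)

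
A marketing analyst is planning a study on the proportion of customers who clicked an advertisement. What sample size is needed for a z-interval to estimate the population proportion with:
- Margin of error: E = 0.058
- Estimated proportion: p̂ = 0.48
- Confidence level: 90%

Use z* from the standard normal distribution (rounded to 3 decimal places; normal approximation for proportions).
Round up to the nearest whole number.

Using z* for proportion z-interval (normal approximation).

For 90% confidence, z* = 1.645 (from standard normal table)

Sample size formula for proportion z-interval: n = z*²p̂(1-p̂)/E²

n = 1.645² × 0.48 × 0.52 / 0.058²
  = 2.706025 × 0.2496 / 0.003364
  = 200.7800

Round up to the nearest whole number: n = 201

201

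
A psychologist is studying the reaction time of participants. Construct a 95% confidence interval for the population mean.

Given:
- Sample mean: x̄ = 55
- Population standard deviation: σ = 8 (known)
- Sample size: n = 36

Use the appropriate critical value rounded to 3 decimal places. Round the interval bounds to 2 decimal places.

The population standard deviation σ is known, so use a z-interval (standard normal critical value).

For 95% confidence, z* = 1.96 (from standard normal table)

Standard error: SE = σ/√n = 8/√36 = 1.333333

Margin of error: E = z* × SE = 1.96 × 1.333333 = 2.6133

Z-interval: x̄ ± E = 55 ± 2.6133 = (52.3867, 57.6133)

Rounded to 2 decimal places:

(52.39, 57.61)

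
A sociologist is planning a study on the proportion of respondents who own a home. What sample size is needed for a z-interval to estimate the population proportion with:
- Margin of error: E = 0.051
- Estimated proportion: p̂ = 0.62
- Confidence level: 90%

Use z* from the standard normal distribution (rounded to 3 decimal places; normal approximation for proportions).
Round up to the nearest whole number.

Using z* for proportion z-interval (normal approximation).

For 90% confidence, z* = 1.645 (from standard normal table)

Sample size formula for proportion z-interval: n = z*²p̂(1-p̂)/E²

n = 1.645² × 0.62 × 0.38 / 0.051²
  = 2.706025 × 0.2356 / 0.002601
  = 245.1132

Round up to the nearest whole number: n = 246

246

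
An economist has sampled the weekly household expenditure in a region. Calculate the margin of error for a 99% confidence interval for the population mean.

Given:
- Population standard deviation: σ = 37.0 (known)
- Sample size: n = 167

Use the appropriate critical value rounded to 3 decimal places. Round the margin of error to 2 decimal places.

The population standard deviation σ is known, so use the z-interval margin of error formula.

For 99% confidence, z* = 2.576 (from standard normal table)

Margin of error formula for z-interval: E = z* × σ/√n

E = 2.576 × 37.0/√167
  = 2.576 × 2.863146
  = 7.3755

Rounded to 2 decimal places:

7.38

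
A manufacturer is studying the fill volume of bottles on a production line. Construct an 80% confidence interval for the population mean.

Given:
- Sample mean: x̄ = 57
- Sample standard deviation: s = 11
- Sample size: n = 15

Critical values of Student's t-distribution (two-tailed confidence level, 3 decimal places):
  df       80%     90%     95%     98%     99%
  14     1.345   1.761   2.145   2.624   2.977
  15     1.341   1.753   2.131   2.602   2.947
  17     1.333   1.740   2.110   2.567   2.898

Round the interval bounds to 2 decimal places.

The population standard deviation σ is unknown (only the sample standard deviation s is given), so use a t-interval with df = n - 1 = 15 - 1 = 14.

For 80% confidence with df = 14, t* = 1.345 (from t-table)

Standard error: SE = s/√n = 11/√15 = 2.840188

Margin of error: E = t* × SE = 1.345 × 2.840188 = 3.8201

T-interval: x̄ ± E = 57 ± 3.8201 = (53.1799, 60.8201)

Rounded to 2 decimal places:

(53.18, 60.82)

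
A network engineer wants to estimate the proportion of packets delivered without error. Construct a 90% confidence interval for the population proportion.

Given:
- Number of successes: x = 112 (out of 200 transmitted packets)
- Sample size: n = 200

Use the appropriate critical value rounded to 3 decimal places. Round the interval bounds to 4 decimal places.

Sample proportion: p̂ = 112/200 = 0.560000

Check conditions for normal approximation:
  np̂ = 112 ≥ 10 ✓
  n(1-p̂) = 88 ≥ 10 ✓

The sample is large enough, so use a z-interval (normal approximation) for the proportion.

For 90% confidence, z* = 1.645 (from standard normal table)

Standard error: SE = √(p̂(1-p̂)/n) = √(0.560000×0.440000/200) = 0.03509986

Margin of error: E = z* × SE = 1.645 × 0.03509986 = 0.057739

Z-interval: p̂ ± E = 0.560000 ± 0.057739 = (0.502261, 0.617739)

Rounded to 4 decimal places:

(0.5023, 0.6177)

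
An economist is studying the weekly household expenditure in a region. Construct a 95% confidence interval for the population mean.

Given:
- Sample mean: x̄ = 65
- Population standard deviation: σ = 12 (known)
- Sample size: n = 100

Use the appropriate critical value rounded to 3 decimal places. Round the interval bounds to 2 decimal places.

The population standard deviation σ is known, so use a z-interval (standard normal critical value).

For 95% confidence, z* = 1.96 (from standard normal table)

Standard error: SE = σ/√n = 12/√100 = 1.200000

Margin of error: E = z* × SE = 1.96 × 1.200000 = 2.3520

Z-interval: x̄ ± E = 65 ± 2.3520 = (62.6480, 67.3520)

Rounded to 2 decimal places:

(62.65, 67.35)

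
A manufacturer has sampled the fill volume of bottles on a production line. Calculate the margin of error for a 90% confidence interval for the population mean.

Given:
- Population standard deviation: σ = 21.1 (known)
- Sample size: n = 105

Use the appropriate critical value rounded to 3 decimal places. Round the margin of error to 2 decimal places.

The population standard deviation σ is known, so use the z-interval margin of error formula.

For 90% confidence, z* = 1.645 (from standard normal table)

Margin of error formula for z-interval: E = z* × σ/√n

E = 1.645 × 21.1/√105
  = 1.645 × 2.059149
  = 3.3873

Rounded to 2 decimal places:

3.39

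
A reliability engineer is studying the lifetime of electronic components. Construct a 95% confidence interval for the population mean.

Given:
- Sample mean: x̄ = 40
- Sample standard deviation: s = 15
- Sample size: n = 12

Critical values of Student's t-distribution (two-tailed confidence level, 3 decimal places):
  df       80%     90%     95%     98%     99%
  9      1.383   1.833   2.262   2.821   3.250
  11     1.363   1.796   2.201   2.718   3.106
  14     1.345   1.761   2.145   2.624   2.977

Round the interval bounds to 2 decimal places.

The population standard deviation σ is unknown (only the sample standard deviation s is given), so use a t-interval with df = n - 1 = 12 - 1 = 11.

For 95% confidence with df = 11, t* = 2.201 (from t-table)

Standard error: SE = s/√n = 15/√12 = 4.330127

Margin of error: E = t* × SE = 2.201 × 4.330127 = 9.5306

T-interval: x̄ ± E = 40 ± 9.5306 = (30.4694, 49.5306)

Rounded to 2 decimal places:

(30.47, 49.53)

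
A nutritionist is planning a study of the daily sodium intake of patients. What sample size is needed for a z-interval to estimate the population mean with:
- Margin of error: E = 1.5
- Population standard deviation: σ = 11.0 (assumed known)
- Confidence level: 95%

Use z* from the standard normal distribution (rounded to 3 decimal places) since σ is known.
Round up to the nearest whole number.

Using z* since population σ is known (z-interval formula).

For 95% confidence, z* = 1.96 (from standard normal table)

Sample size formula for z-interval: n = (z*σ/E)²

n = (1.96 × 11.0 / 1.5)²
  = (14.373333)²
  = 206.5927

Round up to the nearest whole number: n = 207

207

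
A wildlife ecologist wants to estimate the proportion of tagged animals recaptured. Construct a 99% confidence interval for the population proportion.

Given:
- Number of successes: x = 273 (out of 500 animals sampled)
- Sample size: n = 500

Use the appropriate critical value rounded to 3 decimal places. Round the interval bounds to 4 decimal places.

Sample proportion: p̂ = 273/500 = 0.546000

Check conditions for normal approximation:
  np̂ = 273 ≥ 10 ✓
  n(1-p̂) = 227 ≥ 10 ✓

The sample is large enough, so use a z-interval (normal approximation) for the proportion.

For 99% confidence, z* = 2.576 (from standard normal table)

Standard error: SE = √(p̂(1-p̂)/n) = √(0.546000×0.454000/500) = 0.02226585

Margin of error: E = z* × SE = 2.576 × 0.02226585 = 0.057357

Z-interval: p̂ ± E = 0.546000 ± 0.057357 = (0.488643, 0.603357)

Rounded to 4 decimal places:

(0.4886, 0.6034)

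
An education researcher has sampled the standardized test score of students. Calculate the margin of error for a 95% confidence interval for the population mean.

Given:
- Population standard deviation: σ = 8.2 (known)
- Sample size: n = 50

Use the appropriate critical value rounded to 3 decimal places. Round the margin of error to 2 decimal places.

The population standard deviation σ is known, so use the z-interval margin of error formula.

For 95% confidence, z* = 1.96 (from standard normal table)

Margin of error formula for z-interval: E = z* × σ/√n

E = 1.96 × 8.2/√50
  = 1.96 × 1.159655
  = 2.2729

Rounded to 2 decimal places:

2.27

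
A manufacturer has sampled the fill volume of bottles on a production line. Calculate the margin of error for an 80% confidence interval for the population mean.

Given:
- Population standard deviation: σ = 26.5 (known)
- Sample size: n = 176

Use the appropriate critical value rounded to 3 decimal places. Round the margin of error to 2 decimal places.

The population standard deviation σ is known, so use the z-interval margin of error formula.

For 80% confidence, z* = 1.282 (from standard normal table)

Margin of error formula for z-interval: E = z* × σ/√n

E = 1.282 × 26.5/√176
  = 1.282 × 1.997513
  = 2.5608

Rounded to 2 decimal places:

2.56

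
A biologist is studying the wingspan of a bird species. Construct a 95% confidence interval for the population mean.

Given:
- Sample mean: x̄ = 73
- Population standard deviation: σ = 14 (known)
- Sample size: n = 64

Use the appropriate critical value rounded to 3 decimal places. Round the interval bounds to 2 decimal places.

The population standard deviation σ is known, so use a z-interval (standard normal critical value).

For 95% confidence, z* = 1.96 (from standard normal table)

Standard error: SE = σ/√n = 14/√64 = 1.750000

Margin of error: E = z* × SE = 1.96 × 1.750000 = 3.4300

Z-interval: x̄ ± E = 73 ± 3.4300 = (69.5700, 76.4300)

Rounded to 2 decimal places:

(69.57, 76.43)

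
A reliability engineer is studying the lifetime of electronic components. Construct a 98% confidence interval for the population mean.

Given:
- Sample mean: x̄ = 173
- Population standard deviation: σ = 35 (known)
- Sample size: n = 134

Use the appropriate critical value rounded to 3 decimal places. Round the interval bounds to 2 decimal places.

The population standard deviation σ is known, so use a z-interval (standard normal critical value).

For 98% confidence, z* = 2.326 (from standard normal table)

Standard error: SE = σ/√n = 35/√134 = 3.023539

Margin of error: E = z* × SE = 2.326 × 3.023539 = 7.0328

Z-interval: x̄ ± E = 173 ± 7.0328 = (165.9672, 180.0328)

Rounded to 2 decimal places:

(165.97, 180.03)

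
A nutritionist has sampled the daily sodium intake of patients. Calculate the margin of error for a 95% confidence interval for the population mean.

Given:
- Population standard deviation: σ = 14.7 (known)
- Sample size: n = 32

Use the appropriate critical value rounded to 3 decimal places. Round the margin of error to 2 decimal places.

The population standard deviation σ is known, so use the z-interval margin of error formula.

For 95% confidence, z* = 1.96 (from standard normal table)

Margin of error formula for z-interval: E = z* × σ/√n

E = 1.96 × 14.7/√32
  = 1.96 × 2.598617
  = 5.0933

Rounded to 2 decimal places:

5.09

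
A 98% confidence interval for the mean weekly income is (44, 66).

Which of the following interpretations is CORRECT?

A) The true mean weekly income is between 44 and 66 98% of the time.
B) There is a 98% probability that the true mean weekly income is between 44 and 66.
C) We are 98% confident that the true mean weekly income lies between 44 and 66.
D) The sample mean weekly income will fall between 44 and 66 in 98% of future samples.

A confidence interval represents our confidence in the procedure, not a probability statement about the parameter.

Key concept: If we repeated this sampling process many times and computed a 98% CI each time, about 98% of those intervals would contain the true population parameter.

For this specific interval (44, 66):
- Midpoint (point estimate): 55
- Margin of error: 11

The correct interpretation is the one stating confidence that the true parameter lies in the interval — option C.

C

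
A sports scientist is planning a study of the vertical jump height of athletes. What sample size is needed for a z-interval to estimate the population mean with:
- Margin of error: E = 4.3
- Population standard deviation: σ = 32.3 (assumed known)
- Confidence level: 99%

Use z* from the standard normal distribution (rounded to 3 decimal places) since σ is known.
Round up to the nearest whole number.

Using z* since population σ is known (z-interval formula).

For 99% confidence, z* = 2.576 (from standard normal table)

Sample size formula for z-interval: n = (z*σ/E)²

n = (2.576 × 32.3 / 4.3)²
  = (19.349953)²
  = 374.4207

Round up to the nearest whole number: n = 375

375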